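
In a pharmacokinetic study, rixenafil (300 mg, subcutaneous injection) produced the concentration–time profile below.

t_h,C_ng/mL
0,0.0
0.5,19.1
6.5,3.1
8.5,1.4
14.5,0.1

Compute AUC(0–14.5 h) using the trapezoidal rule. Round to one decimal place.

AUC = 80.4 ng/mL·h

Trapezoidal AUC_0→14.5:
  [0→0.5]: (0.0+19.1)/2 × 0.5 = 4.775
  [0.5→6.5]: (19.1+3.1)/2 × 6 = 66.6
  [6.5→8.5]: (3.1+1.4)/2 × 2 = 4.5
  [8.5→14.5]: (1.4+0.1)/2 × 6 = 4.5
  Sum = 80.375 ng/mL·h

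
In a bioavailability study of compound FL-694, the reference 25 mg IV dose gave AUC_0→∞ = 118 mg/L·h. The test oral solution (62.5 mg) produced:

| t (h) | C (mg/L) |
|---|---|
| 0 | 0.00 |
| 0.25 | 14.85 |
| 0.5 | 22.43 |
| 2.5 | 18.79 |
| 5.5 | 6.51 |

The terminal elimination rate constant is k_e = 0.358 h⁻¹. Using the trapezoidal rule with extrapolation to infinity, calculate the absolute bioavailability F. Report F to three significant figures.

F = 0.352

Trapezoidal AUC_0→5.5 (oral solution):
  [0→0.25]: (0.00+14.85)/2 × 0.25 = 1.85625
  [0.25→0.5]: (14.85+22.43)/2 × 0.25 = 4.66
  [0.5→2.5]: (22.43+18.79)/2 × 2 = 41.22
  [2.5→5.5]: (18.79+6.51)/2 × 3 = 37.95
  Sum = 85.68625 mg/L·h
Tail: C_last/k_e = 6.51/0.358 = 18.184
AUC_0→∞ (oral solution) = 85.68625 + 18.184 = 103.87025 mg/L·h
F = (AUC_ev/D_ev)/(AUC_iv/D_iv) = (103.87025/62.5)/(118/25) = 1.661924/4.72 = 0.3521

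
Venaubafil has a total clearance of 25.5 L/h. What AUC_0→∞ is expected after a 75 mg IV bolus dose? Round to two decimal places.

AUC = 2.94 mg/L·h

AUC_0→∞ = Dose_iv / CL
        = 75 / 25.5 = 2.94118 mg/L·h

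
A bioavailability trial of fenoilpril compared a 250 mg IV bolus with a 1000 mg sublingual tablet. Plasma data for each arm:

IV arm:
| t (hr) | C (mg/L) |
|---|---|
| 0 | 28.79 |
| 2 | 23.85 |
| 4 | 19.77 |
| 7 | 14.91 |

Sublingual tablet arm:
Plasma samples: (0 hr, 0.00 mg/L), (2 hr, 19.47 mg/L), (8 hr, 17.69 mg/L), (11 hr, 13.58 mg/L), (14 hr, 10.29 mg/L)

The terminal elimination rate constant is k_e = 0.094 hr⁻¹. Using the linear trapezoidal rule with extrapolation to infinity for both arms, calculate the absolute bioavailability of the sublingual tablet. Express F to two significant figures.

F = 0.26

Trapezoidal AUC_0→7 (IV):
  [0→2]: (28.79+23.85)/2 × 2 = 52.64
  [2→4]: (23.85+19.77)/2 × 2 = 43.62
  [4→7]: (19.77+14.91)/2 × 3 = 52.02
  Sum = 148.28 mg/L·hr
IV tail: 14.91/0.094 = 158.617; AUC_iv,0→∞ = 148.28 + 158.617 = 306.897 mg/L·hr
Trapezoidal AUC_0→14 (sublingual tablet):
  [0→2]: (0.00+19.47)/2 × 2 = 19.47
  [2→8]: (19.47+17.69)/2 × 6 = 111.48
  [8→11]: (17.69+13.58)/2 × 3 = 46.905
  [11→14]: (13.58+10.29)/2 × 3 = 35.805
  Sum = 213.66 mg/L·hr
sublingual tablet tail: 10.29/0.094 = 109.468; AUC_ev,0→∞ = 213.66 + 109.468 = 323.128 mg/L·hr
F = (AUC_ev/D_ev)/(AUC_iv/D_iv) = (323.128/1000)/(306.897/250) = 0.323128/1.227588 = 0.2632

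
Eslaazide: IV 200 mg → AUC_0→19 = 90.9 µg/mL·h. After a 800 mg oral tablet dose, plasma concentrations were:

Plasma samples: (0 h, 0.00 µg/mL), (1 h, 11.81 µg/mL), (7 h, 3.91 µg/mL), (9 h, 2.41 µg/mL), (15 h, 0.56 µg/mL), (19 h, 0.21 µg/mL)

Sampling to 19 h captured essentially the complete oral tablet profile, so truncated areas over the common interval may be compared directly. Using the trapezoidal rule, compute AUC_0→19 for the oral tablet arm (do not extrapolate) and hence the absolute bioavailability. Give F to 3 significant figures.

Trapezoidal AUC_0→19 (oral tablet):
  [0→1]: (0.00+11.81)/2 × 1 = 5.905
  [1→7]: (11.81+3.91)/2 × 6 = 47.16
  [7→9]: (3.91+2.41)/2 × 2 = 6.32
  [9→15]: (2.41+0.56)/2 × 6 = 8.91
  [15→19]: (0.56+0.21)/2 × 4 = 1.54
  Sum = 69.835 µg/mL·h
F = (AUC_ev/D_ev)/(AUC_iv/D_iv) = (69.835/800)/(90.9/200) = 0.08729375/0.4545 = 0.1921

F = 0.192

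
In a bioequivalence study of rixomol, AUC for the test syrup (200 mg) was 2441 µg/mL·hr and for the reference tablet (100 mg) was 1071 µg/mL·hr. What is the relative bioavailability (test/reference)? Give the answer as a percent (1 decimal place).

F_rel = 114.0%

F_rel = (AUC_test/D_test) / (AUC_ref/D_ref)
      = (2441/200) / (1071/100)
      = 12.205 / 10.71 = 1.1396 = 113.96%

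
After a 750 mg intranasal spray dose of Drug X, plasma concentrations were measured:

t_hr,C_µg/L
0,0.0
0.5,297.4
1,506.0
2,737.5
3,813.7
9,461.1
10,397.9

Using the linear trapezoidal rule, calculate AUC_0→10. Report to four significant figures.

Trapezoidal AUC_0→10:
  [0→0.5]: (0.0+297.4)/2 × 0.5 = 74.35
  [0.5→1]: (297.4+506.0)/2 × 0.5 = 200.85
  [1→2]: (506.0+737.5)/2 × 1 = 621.75
  [2→3]: (737.5+813.7)/2 × 1 = 775.6
  [3→9]: (813.7+461.1)/2 × 6 = 3824.4
  [9→10]: (461.1+397.9)/2 × 1 = 429.5
  Sum = 5926.45 µg/L·hr

AUC = 5926 µg/L·hr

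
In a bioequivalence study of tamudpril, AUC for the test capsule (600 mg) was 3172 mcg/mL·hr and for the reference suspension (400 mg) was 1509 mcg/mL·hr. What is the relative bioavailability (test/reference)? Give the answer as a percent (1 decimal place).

F_rel = (AUC_test/D_test) / (AUC_ref/D_ref)
      = (3172/600) / (1509/400)
      = 5.28667 / 3.7725 = 1.4014 = 140.14%

F_rel = 140.1%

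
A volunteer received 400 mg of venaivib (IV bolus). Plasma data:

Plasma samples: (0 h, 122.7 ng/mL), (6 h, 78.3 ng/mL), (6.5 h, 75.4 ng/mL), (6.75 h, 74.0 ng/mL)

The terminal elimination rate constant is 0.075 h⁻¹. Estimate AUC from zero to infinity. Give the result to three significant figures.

Trapezoidal AUC_0→6.75:
  [0→6]: (122.7+78.3)/2 × 6 = 603.0
  [6→6.5]: (78.3+75.4)/2 × 0.5 = 38.425
  [6.5→6.75]: (75.4+74.0)/2 × 0.25 = 18.675
  Sum = 660.1 ng/mL·h
Extrapolated tail: C_last / k_e = 74.0 / 0.075 = 986.667
AUC_0→∞ = 660.1 + 986.667 = 1646.767 ng/mL·h

AUC = 1650 ng/mL·h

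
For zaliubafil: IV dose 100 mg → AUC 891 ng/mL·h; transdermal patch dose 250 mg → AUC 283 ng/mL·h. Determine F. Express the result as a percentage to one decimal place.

F = 12.7%

F = (AUC_ev / D_ev) / (AUC_iv / D_iv)
  = (283/250) / (891/100)
  = 1.132 / 8.91 = 0.1270
  = 12.70%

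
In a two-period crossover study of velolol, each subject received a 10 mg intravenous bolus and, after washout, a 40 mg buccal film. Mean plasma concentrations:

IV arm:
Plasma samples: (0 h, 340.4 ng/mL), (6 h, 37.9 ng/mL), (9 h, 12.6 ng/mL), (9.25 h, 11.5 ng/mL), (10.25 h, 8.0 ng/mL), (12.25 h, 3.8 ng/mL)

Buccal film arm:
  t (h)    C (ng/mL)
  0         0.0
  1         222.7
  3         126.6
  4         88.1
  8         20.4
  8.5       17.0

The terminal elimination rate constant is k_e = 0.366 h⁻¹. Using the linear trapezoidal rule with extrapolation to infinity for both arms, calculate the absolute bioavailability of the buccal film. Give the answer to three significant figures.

F = 0.169

Trapezoidal AUC_0→12.25 (IV):
  [0→6]: (340.4+37.9)/2 × 6 = 1134.9
  [6→9]: (37.9+12.6)/2 × 3 = 75.75
  [9→9.25]: (12.6+11.5)/2 × 0.25 = 3.0125
  [9.25→10.25]: (11.5+8.0)/2 × 1 = 9.75
  [10.25→12.25]: (8.0+3.8)/2 × 2 = 11.8
  Sum = 1235.2125 ng/mL·h
IV tail: 3.8/0.366 = 10.383; AUC_iv,0→∞ = 1235.2125 + 10.383 = 1245.5955 ng/mL·h
Trapezoidal AUC_0→8.5 (buccal film):
  [0→1]: (0.0+222.7)/2 × 1 = 111.35
  [1→3]: (222.7+126.6)/2 × 2 = 349.3
  [3→4]: (126.6+88.1)/2 × 1 = 107.35
  [4→8]: (88.1+20.4)/2 × 4 = 217.0
  [8→8.5]: (20.4+17.0)/2 × 0.5 = 9.35
  Sum = 794.35 ng/mL·h
buccal film tail: 17.0/0.366 = 46.448; AUC_ev,0→∞ = 794.35 + 46.448 = 840.798 ng/mL·h
F = (AUC_ev/D_ev)/(AUC_iv/D_iv) = (840.798/40)/(1245.5955/10) = 21.01995/124.55955 = 0.1688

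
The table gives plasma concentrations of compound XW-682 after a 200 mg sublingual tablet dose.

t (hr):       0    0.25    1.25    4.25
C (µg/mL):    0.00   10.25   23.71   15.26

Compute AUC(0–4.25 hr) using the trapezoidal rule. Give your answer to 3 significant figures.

Trapezoidal AUC_0→4.25:
  [0→0.25]: (0.00+10.25)/2 × 0.25 = 1.28125
  [0.25→1.25]: (10.25+23.71)/2 × 1 = 16.98
  [1.25→4.25]: (23.71+15.26)/2 × 3 = 58.455
  Sum = 76.71625 µg/mL·hr

AUC = 76.7 µg/mL·hr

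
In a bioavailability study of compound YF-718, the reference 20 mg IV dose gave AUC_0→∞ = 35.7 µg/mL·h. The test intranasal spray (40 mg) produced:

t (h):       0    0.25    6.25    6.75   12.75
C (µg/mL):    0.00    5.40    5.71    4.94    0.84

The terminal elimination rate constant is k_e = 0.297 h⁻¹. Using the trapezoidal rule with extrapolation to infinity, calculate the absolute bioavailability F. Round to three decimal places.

F = 0.796

Trapezoidal AUC_0→12.75 (intranasal spray):
  [0→0.25]: (0.00+5.40)/2 × 0.25 = 0.675
  [0.25→6.25]: (5.40+5.71)/2 × 6 = 33.33
  [6.25→6.75]: (5.71+4.94)/2 × 0.5 = 2.6625
  [6.75→12.75]: (4.94+0.84)/2 × 6 = 17.34
  Sum = 54.0075 µg/mL·h
Tail: C_last/k_e = 0.84/0.297 = 2.828
AUC_0→∞ (intranasal spray) = 54.0075 + 2.828 = 56.8355 µg/mL·h
F = (AUC_ev/D_ev)/(AUC_iv/D_iv) = (56.8355/40)/(35.7/20) = 1.4208875/1.785 = 0.7960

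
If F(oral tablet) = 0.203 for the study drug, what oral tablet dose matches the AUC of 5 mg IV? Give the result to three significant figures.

D_oral = 24.6 mg

For equal systemic exposure: F × D_ev = D_iv
D_ev = D_iv / F = 5 / 0.203 = 24.6305 mg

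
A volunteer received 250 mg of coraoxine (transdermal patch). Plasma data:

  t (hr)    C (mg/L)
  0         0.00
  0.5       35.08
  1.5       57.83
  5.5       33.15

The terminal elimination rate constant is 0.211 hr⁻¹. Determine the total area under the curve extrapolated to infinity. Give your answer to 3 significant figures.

Trapezoidal AUC_0→5.5:
  [0→0.5]: (0.00+35.08)/2 × 0.5 = 8.77
  [0.5→1.5]: (35.08+57.83)/2 × 1 = 46.455
  [1.5→5.5]: (57.83+33.15)/2 × 4 = 181.96
  Sum = 237.185 mg/L·hr
Extrapolated tail: C_last / k_e = 33.15 / 0.211 = 157.109
AUC_0→∞ = 237.185 + 157.109 = 394.294 mg/L·hr

AUC = 394 mg/L·hr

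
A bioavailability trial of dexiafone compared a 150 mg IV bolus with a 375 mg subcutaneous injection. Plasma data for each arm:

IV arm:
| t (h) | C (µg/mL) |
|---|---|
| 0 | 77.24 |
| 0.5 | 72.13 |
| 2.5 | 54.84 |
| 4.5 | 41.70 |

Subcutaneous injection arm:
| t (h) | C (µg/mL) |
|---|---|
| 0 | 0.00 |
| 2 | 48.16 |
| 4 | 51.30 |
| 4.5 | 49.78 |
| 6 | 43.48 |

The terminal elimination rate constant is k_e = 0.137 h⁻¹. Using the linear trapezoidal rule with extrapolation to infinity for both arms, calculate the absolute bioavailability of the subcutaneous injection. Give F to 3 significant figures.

F = 0.396

Trapezoidal AUC_0→4.5 (IV):
  [0→0.5]: (77.24+72.13)/2 × 0.5 = 37.3425
  [0.5→2.5]: (72.13+54.84)/2 × 2 = 126.97
  [2.5→4.5]: (54.84+41.70)/2 × 2 = 96.54
  Sum = 260.8525 µg/mL·h
IV tail: 41.70/0.137 = 304.380; AUC_iv,0→∞ = 260.8525 + 304.380 = 565.2325 µg/mL·h
Trapezoidal AUC_0→6 (subcutaneous injection):
  [0→2]: (0.00+48.16)/2 × 2 = 48.16
  [2→4]: (48.16+51.30)/2 × 2 = 99.46
  [4→4.5]: (51.30+49.78)/2 × 0.5 = 25.27
  [4.5→6]: (49.78+43.48)/2 × 1.5 = 69.945
  Sum = 242.835 µg/mL·h
subcutaneous injection tail: 43.48/0.137 = 317.372; AUC_ev,0→∞ = 242.835 + 317.372 = 560.207 µg/mL·h
F = (AUC_ev/D_ev)/(AUC_iv/D_iv) = (560.207/375)/(565.2325/150) = 1.49389/3.76822 = 0.3964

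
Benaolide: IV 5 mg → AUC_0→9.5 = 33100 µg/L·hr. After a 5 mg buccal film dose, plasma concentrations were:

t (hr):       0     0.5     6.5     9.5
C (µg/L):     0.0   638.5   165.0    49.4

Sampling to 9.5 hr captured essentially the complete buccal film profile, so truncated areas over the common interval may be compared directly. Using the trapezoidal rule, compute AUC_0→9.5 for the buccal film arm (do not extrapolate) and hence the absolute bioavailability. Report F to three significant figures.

Trapezoidal AUC_0→9.5 (buccal film):
  [0→0.5]: (0.0+638.5)/2 × 0.5 = 159.625
  [0.5→6.5]: (638.5+165.0)/2 × 6 = 2410.5
  [6.5→9.5]: (165.0+49.4)/2 × 3 = 321.6
  Sum = 2891.725 µg/L·hr
F = (AUC_ev/D_ev)/(AUC_iv/D_iv) = (2891.725/5)/(33100/5) = 578.345/6620 = 0.0874

F = 0.0874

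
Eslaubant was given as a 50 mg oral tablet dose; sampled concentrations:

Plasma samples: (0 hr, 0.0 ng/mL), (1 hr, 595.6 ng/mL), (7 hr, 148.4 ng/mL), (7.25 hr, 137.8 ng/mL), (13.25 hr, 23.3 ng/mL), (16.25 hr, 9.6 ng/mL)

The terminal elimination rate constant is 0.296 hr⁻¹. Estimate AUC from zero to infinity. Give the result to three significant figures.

Trapezoidal AUC_0→16.25:
  [0→1]: (0.0+595.6)/2 × 1 = 297.8
  [1→7]: (595.6+148.4)/2 × 6 = 2232.0
  [7→7.25]: (148.4+137.8)/2 × 0.25 = 35.775
  [7.25→13.25]: (137.8+23.3)/2 × 6 = 483.3
  [13.25→16.25]: (23.3+9.6)/2 × 3 = 49.35
  Sum = 3098.225 ng/mL·hr
Extrapolated tail: C_last / k_e = 9.6 / 0.296 = 32.432
AUC_0→∞ = 3098.225 + 32.432 = 3130.657 ng/mL·hr

AUC = 3130 ng/mL·hr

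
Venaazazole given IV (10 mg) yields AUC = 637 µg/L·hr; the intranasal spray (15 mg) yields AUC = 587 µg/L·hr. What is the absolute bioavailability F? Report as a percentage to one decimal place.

F = 61.4%

F = (AUC_ev / D_ev) / (AUC_iv / D_iv)
  = (587/15) / (637/10)
  = 39.1333 / 63.7 = 0.6143
  = 61.43%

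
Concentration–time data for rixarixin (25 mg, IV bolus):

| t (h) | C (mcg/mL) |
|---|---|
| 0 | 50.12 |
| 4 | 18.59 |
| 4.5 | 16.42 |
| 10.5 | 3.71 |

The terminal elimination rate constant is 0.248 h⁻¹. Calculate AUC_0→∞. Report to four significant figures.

AUC = 221.5 mcg/mL·h

Trapezoidal AUC_0→10.5:
  [0→4]: (50.12+18.59)/2 × 4 = 137.42
  [4→4.5]: (18.59+16.42)/2 × 0.5 = 8.7525
  [4.5→10.5]: (16.42+3.71)/2 × 6 = 60.39
  Sum = 206.5625 mcg/mL·h
Extrapolated tail: C_last / k_e = 3.71 / 0.248 = 14.960
AUC_0→∞ = 206.5625 + 14.960 = 221.5225 mcg/mL·h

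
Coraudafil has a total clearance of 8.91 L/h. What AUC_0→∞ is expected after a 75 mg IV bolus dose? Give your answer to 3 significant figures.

AUC = 8.42 mg/L·h

AUC_0→∞ = Dose_iv / CL
        = 75 / 8.91 = 8.41751 mg/L·h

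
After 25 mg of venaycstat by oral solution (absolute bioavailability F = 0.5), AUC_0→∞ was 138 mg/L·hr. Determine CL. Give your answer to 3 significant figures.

CL = F × Dose / AUC_0→∞
   = 0.5 × 25 / 138 = 0.0905797 L/hr

CL = 0.0906 L/hr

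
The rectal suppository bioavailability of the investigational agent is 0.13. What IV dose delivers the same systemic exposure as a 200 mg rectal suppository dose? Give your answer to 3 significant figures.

D_iv = 26.0 mg

Systemic exposure from an extravascular dose = F × D_ev, so the equivalent IV dose is F × D_ev.
D_iv = F × D_ev = 0.13 × 200 = 26 mg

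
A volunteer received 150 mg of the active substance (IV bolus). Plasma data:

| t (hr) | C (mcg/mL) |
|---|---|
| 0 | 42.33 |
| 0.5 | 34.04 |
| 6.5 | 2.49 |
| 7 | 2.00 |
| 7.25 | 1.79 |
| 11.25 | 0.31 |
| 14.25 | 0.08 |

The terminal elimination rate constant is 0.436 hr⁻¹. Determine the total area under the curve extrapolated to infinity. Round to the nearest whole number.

Trapezoidal AUC_0→14.25:
  [0→0.5]: (42.33+34.04)/2 × 0.5 = 19.0925
  [0.5→6.5]: (34.04+2.49)/2 × 6 = 109.59
  [6.5→7]: (2.49+2.00)/2 × 0.5 = 1.1225
  [7→7.25]: (2.00+1.79)/2 × 0.25 = 0.47375
  [7.25→11.25]: (1.79+0.31)/2 × 4 = 4.2
  [11.25→14.25]: (0.31+0.08)/2 × 3 = 0.585
  Sum = 135.06375 mcg/mL·hr
Extrapolated tail: C_last / k_e = 0.08 / 0.436 = 0.183
AUC_0→∞ = 135.06375 + 0.183 = 135.24675 mcg/mL·hr

AUC = 135 mcg/mL·hr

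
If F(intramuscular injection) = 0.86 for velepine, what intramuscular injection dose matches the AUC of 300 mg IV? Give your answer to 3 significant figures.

D_intramuscular = 349 mg

For equal systemic exposure: F × D_ev = D_iv
D_ev = D_iv / F = 300 / 0.86 = 348.837 mg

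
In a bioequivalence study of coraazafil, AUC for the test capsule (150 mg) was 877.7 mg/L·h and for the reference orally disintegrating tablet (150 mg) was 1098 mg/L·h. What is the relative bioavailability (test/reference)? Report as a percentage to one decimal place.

F_rel = 79.9%

F_rel = (AUC_test/D_test) / (AUC_ref/D_ref)
      = (877.7/150) / (1098/150)
      = 5.85133 / 7.32 = 0.7994 = 79.94%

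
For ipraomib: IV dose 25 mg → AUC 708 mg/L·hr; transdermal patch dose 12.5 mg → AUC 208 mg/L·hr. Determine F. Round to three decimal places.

F = (AUC_ev / D_ev) / (AUC_iv / D_iv)
  = (208/12.5) / (708/25)
  = 16.64 / 28.32 = 0.5876

F = 0.588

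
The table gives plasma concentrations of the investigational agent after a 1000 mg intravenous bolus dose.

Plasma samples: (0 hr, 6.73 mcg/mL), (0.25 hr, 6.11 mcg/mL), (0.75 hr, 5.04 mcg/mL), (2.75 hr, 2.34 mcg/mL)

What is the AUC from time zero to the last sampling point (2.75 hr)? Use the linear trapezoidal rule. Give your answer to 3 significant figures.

Trapezoidal AUC_0→2.75:
  [0→0.25]: (6.73+6.11)/2 × 0.25 = 1.605
  [0.25→0.75]: (6.11+5.04)/2 × 0.5 = 2.7875
  [0.75→2.75]: (5.04+2.34)/2 × 2 = 7.38
  Sum = 11.7725 mcg/mL·hr

AUC = 11.8 mcg/mL·hr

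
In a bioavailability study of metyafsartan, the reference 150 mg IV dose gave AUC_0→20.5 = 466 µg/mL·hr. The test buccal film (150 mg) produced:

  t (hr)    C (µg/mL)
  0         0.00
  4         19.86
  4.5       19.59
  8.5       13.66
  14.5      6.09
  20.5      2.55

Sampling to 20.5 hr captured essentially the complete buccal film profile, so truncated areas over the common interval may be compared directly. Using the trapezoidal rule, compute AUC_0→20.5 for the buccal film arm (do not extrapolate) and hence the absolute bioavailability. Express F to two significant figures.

Trapezoidal AUC_0→20.5 (buccal film):
  [0→4]: (0.00+19.86)/2 × 4 = 39.72
  [4→4.5]: (19.86+19.59)/2 × 0.5 = 9.8625
  [4.5→8.5]: (19.59+13.66)/2 × 4 = 66.5
  [8.5→14.5]: (13.66+6.09)/2 × 6 = 59.25
  [14.5→20.5]: (6.09+2.55)/2 × 6 = 25.92
  Sum = 201.2525 µg/mL·hr
F = (AUC_ev/D_ev)/(AUC_iv/D_iv) = (201.2525/150)/(466/150) = 1.34168/3.10667 = 0.4319

F = 0.43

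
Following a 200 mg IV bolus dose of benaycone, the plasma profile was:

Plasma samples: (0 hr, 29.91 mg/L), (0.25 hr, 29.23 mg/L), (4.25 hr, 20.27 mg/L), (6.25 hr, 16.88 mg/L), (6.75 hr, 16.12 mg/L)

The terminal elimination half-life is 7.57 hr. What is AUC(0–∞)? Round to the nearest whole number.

Trapezoidal AUC_0→6.75:
  [0→0.25]: (29.91+29.23)/2 × 0.25 = 7.3925
  [0.25→4.25]: (29.23+20.27)/2 × 4 = 99.0
  [4.25→6.25]: (20.27+16.88)/2 × 2 = 37.15
  [6.25→6.75]: (16.88+16.12)/2 × 0.5 = 8.25
  Sum = 151.7925 mg/L·hr
k_e = ln2 / t½ = 0.693147 / 7.57 = 0.0916 hr^-1
Extrapolated tail: C_last / k_e = 16.12 / 0.0916 = 175.983
AUC_0→∞ = 151.7925 + 175.983 = 327.7755 mg/L·hr

AUC = 328 mg/L·hr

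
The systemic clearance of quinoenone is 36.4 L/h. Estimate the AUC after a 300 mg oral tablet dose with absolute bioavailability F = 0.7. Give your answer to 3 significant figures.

AUC = 5.77 mg/L·h

AUC_0→∞ = F × Dose / CL
        = 0.7 × 300 / 36.4 = 5.76923 mg/L·h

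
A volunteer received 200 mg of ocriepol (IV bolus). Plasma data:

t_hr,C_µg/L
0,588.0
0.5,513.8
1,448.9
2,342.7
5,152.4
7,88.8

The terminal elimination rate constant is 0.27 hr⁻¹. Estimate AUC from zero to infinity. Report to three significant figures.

AUC = 2220 µg/L·hr

Trapezoidal AUC_0→7:
  [0→0.5]: (588.0+513.8)/2 × 0.5 = 275.45
  [0.5→1]: (513.8+448.9)/2 × 0.5 = 240.675
  [1→2]: (448.9+342.7)/2 × 1 = 395.8
  [2→5]: (342.7+152.4)/2 × 3 = 742.65
  [5→7]: (152.4+88.8)/2 × 2 = 241.2
  Sum = 1895.775 µg/L·hr
Extrapolated tail: C_last / k_e = 88.8 / 0.27 = 328.889
AUC_0→∞ = 1895.775 + 328.889 = 2224.664 µg/L·hr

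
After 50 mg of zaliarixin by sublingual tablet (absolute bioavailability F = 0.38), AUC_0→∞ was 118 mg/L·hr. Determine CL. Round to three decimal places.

CL = F × Dose / AUC_0→∞
   = 0.38 × 50 / 118 = 0.161017 L/hr

CL = 0.161 L/hr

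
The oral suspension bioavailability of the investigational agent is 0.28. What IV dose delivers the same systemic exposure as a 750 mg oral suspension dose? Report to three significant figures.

Systemic exposure from an extravascular dose = F × D_ev, so the equivalent IV dose is F × D_ev.
D_iv = F × D_ev = 0.28 × 750 = 210 mg

D_iv = 210 mg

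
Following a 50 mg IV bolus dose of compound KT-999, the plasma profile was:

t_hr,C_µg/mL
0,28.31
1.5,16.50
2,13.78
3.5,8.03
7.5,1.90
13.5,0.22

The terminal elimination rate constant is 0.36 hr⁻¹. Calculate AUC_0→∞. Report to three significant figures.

AUC = 84.4 µg/mL·hr

Trapezoidal AUC_0→13.5:
  [0→1.5]: (28.31+16.50)/2 × 1.5 = 33.6075
  [1.5→2]: (16.50+13.78)/2 × 0.5 = 7.57
  [2→3.5]: (13.78+8.03)/2 × 1.5 = 16.3575
  [3.5→7.5]: (8.03+1.90)/2 × 4 = 19.86
  [7.5→13.5]: (1.90+0.22)/2 × 6 = 6.36
  Sum = 83.755 µg/mL·hr
Extrapolated tail: C_last / k_e = 0.22 / 0.36 = 0.611
AUC_0→∞ = 83.755 + 0.611 = 84.366 µg/mL·hr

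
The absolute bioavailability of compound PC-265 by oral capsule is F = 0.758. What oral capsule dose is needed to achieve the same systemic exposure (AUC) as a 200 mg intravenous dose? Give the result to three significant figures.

For equal systemic exposure: F × D_ev = D_iv
D_ev = D_iv / F = 200 / 0.758 = 263.852 mg

D_oral = 264 mg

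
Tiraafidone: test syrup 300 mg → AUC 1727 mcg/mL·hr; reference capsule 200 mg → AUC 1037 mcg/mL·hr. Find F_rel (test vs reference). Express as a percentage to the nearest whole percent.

F_rel = 111%

F_rel = (AUC_test/D_test) / (AUC_ref/D_ref)
      = (1727/300) / (1037/200)
      = 5.75667 / 5.185 = 1.1103 = 111.03%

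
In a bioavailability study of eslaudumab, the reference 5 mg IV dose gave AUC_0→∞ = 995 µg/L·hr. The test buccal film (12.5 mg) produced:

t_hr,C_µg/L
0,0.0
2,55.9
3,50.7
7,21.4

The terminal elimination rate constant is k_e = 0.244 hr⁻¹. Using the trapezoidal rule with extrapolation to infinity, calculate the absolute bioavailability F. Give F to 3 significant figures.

F = 0.137

Trapezoidal AUC_0→7 (buccal film):
  [0→2]: (0.0+55.9)/2 × 2 = 55.9
  [2→3]: (55.9+50.7)/2 × 1 = 53.3
  [3→7]: (50.7+21.4)/2 × 4 = 144.2
  Sum = 253.4 µg/L·hr
Tail: C_last/k_e = 21.4/0.244 = 87.705
AUC_0→∞ (buccal film) = 253.4 + 87.705 = 341.105 µg/L·hr
F = (AUC_ev/D_ev)/(AUC_iv/D_iv) = (341.105/12.5)/(995/5) = 27.2884/199 = 0.1371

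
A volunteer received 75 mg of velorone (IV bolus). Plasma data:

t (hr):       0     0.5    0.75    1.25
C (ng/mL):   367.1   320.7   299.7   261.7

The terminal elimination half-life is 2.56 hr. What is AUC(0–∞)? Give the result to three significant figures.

AUC = 1360 ng/mL·hr

Trapezoidal AUC_0→1.25:
  [0→0.5]: (367.1+320.7)/2 × 0.5 = 171.95
  [0.5→0.75]: (320.7+299.7)/2 × 0.25 = 77.55
  [0.75→1.25]: (299.7+261.7)/2 × 0.5 = 140.35
  Sum = 389.85 ng/mL·hr
k_e = ln2 / t½ = 0.693147 / 2.56 = 0.2708 hr^-1
Extrapolated tail: C_last / k_e = 261.7 / 0.2708 = 966.396
AUC_0→∞ = 389.85 + 966.396 = 1356.246 ng/mL·hr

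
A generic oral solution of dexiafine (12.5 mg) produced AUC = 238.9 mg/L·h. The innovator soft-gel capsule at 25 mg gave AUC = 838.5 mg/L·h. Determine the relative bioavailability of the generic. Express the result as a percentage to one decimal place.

F_rel = (AUC_test/D_test) / (AUC_ref/D_ref)
      = (238.9/12.5) / (838.5/25)
      = 19.112 / 33.54 = 0.5698 = 56.98%

F_rel = 57.0%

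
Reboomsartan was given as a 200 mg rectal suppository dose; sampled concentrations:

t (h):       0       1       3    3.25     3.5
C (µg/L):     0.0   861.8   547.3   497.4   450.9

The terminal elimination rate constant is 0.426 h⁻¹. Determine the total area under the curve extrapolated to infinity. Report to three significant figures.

AUC = 3150 µg/L·h

Trapezoidal AUC_0→3.5:
  [0→1]: (0.0+861.8)/2 × 1 = 430.9
  [1→3]: (861.8+547.3)/2 × 2 = 1409.1
  [3→3.25]: (547.3+497.4)/2 × 0.25 = 130.5875
  [3.25→3.5]: (497.4+450.9)/2 × 0.25 = 118.5375
  Sum = 2089.125 µg/L·h
Extrapolated tail: C_last / k_e = 450.9 / 0.426 = 1058.451
AUC_0→∞ = 2089.125 + 1058.451 = 3147.576 µg/L·h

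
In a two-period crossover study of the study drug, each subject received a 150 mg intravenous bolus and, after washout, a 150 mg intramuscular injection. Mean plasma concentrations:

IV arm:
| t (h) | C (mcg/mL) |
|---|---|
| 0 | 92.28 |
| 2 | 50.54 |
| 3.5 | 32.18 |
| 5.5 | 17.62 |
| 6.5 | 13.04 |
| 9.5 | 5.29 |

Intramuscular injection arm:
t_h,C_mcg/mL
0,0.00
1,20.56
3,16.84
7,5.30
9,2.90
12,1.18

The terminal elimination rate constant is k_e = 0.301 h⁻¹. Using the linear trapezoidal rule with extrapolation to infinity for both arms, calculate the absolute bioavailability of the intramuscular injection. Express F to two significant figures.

Trapezoidal AUC_0→9.5 (IV):
  [0→2]: (92.28+50.54)/2 × 2 = 142.82
  [2→3.5]: (50.54+32.18)/2 × 1.5 = 62.04
  [3.5→5.5]: (32.18+17.62)/2 × 2 = 49.8
  [5.5→6.5]: (17.62+13.04)/2 × 1 = 15.33
  [6.5→9.5]: (13.04+5.29)/2 × 3 = 27.495
  Sum = 297.485 mcg/mL·h
IV tail: 5.29/0.301 = 17.575; AUC_iv,0→∞ = 297.485 + 17.575 = 315.06 mcg/mL·h
Trapezoidal AUC_0→12 (intramuscular injection):
  [0→1]: (0.00+20.56)/2 × 1 = 10.28
  [1→3]: (20.56+16.84)/2 × 2 = 37.4
  [3→7]: (16.84+5.30)/2 × 4 = 44.28
  [7→9]: (5.30+2.90)/2 × 2 = 8.2
  [9→12]: (2.90+1.18)/2 × 3 = 6.12
  Sum = 106.28 mcg/mL·h
intramuscular injection tail: 1.18/0.301 = 3.920; AUC_ev,0→∞ = 106.28 + 3.920 = 110.2 mcg/mL·h
F = (AUC_ev/D_ev)/(AUC_iv/D_iv) = (110.2/150)/(315.06/150) = 0.734667/2.1004 = 0.3498

F = 0.35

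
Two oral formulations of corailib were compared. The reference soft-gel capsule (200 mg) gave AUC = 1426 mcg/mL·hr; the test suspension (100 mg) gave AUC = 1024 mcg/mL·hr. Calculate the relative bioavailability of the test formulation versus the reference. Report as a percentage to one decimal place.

F_rel = (AUC_test/D_test) / (AUC_ref/D_ref)
      = (1024/100) / (1426/200)
      = 10.24 / 7.13 = 1.4362 = 143.62%

F_rel = 143.6%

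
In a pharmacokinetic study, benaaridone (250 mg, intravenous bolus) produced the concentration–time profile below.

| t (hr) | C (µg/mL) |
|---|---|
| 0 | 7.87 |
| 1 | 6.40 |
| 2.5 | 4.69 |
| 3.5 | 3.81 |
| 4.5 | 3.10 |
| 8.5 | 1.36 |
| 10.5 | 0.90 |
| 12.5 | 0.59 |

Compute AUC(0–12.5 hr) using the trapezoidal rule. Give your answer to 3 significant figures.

AUC = 35.8 µg/mL·hr

Trapezoidal AUC_0→12.5:
  [0→1]: (7.87+6.40)/2 × 1 = 7.135
  [1→2.5]: (6.40+4.69)/2 × 1.5 = 8.3175
  [2.5→3.5]: (4.69+3.81)/2 × 1 = 4.25
  [3.5→4.5]: (3.81+3.10)/2 × 1 = 3.455
  [4.5→8.5]: (3.10+1.36)/2 × 4 = 8.92
  [8.5→10.5]: (1.36+0.90)/2 × 2 = 2.26
  [10.5→12.5]: (0.90+0.59)/2 × 2 = 1.49
  Sum = 35.8275 µg/mL·hr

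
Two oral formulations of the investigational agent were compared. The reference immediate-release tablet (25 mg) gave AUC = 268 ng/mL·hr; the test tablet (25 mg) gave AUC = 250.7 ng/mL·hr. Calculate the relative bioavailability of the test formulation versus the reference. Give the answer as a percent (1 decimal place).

F_rel = 93.5%

F_rel = (AUC_test/D_test) / (AUC_ref/D_ref)
      = (250.7/25) / (268/25)
      = 10.028 / 10.72 = 0.9354 = 93.54%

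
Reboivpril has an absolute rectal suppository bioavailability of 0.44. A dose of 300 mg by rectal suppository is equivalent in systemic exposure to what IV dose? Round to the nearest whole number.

D_iv = 132 mg

Systemic exposure from an extravascular dose = F × D_ev, so the equivalent IV dose is F × D_ev.
D_iv = F × D_ev = 0.44 × 300 = 132 mg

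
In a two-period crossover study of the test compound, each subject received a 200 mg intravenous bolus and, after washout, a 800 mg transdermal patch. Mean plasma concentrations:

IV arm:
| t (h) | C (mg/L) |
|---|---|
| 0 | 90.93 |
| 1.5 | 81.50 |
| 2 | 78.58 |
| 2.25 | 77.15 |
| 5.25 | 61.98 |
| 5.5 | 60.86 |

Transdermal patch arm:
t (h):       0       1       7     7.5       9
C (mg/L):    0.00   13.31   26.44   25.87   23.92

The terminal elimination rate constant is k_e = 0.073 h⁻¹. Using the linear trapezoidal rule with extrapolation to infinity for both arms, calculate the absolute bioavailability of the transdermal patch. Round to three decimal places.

Trapezoidal AUC_0→5.5 (IV):
  [0→1.5]: (90.93+81.50)/2 × 1.5 = 129.3225
  [1.5→2]: (81.50+78.58)/2 × 0.5 = 40.02
  [2→2.25]: (78.58+77.15)/2 × 0.25 = 19.46625
  [2.25→5.25]: (77.15+61.98)/2 × 3 = 208.695
  [5.25→5.5]: (61.98+60.86)/2 × 0.25 = 15.355
  Sum = 412.85875 mg/L·h
IV tail: 60.86/0.073 = 833.699; AUC_iv,0→∞ = 412.85875 + 833.699 = 1246.55775 mg/L·h
Trapezoidal AUC_0→9 (transdermal patch):
  [0→1]: (0.00+13.31)/2 × 1 = 6.655
  [1→7]: (13.31+26.44)/2 × 6 = 119.25
  [7→7.5]: (26.44+25.87)/2 × 0.5 = 13.0775
  [7.5→9]: (25.87+23.92)/2 × 1.5 = 37.3425
  Sum = 176.325 mg/L·h
transdermal patch tail: 23.92/0.073 = 327.671; AUC_ev,0→∞ = 176.325 + 327.671 = 503.996 mg/L·h
F = (AUC_ev/D_ev)/(AUC_iv/D_iv) = (503.996/800)/(1246.55775/200) = 0.629995/6.23279 = 0.1011

F = 0.101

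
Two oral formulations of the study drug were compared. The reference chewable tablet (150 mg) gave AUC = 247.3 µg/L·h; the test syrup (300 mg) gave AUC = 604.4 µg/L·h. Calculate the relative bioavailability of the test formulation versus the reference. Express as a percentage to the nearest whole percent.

F_rel = 122%

F_rel = (AUC_test/D_test) / (AUC_ref/D_ref)
      = (604.4/300) / (247.3/150)
      = 2.01467 / 1.64867 = 1.2220 = 122.20%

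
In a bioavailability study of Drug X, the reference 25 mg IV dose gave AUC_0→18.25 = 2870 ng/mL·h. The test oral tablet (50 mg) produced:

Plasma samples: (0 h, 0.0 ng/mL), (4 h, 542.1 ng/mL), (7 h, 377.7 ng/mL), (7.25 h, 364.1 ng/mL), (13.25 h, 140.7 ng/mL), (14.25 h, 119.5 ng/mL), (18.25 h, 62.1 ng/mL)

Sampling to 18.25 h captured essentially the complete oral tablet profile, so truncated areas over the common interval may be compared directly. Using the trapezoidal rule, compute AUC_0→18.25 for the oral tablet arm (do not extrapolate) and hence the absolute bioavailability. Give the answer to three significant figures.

F = 0.795

Trapezoidal AUC_0→18.25 (oral tablet):
  [0→4]: (0.0+542.1)/2 × 4 = 1084.2
  [4→7]: (542.1+377.7)/2 × 3 = 1379.7
  [7→7.25]: (377.7+364.1)/2 × 0.25 = 92.725
  [7.25→13.25]: (364.1+140.7)/2 × 6 = 1514.4
  [13.25→14.25]: (140.7+119.5)/2 × 1 = 130.1
  [14.25→18.25]: (119.5+62.1)/2 × 4 = 363.2
  Sum = 4564.325 ng/mL·h
F = (AUC_ev/D_ev)/(AUC_iv/D_iv) = (4564.325/50)/(2870/25) = 91.2865/114.8 = 0.7952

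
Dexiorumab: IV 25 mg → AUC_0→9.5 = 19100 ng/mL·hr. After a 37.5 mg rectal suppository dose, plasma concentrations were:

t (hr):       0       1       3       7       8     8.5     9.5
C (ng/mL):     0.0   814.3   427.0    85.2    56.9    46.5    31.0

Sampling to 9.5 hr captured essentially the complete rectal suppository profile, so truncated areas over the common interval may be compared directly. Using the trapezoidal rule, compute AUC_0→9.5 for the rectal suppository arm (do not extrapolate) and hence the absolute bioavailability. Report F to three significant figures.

Trapezoidal AUC_0→9.5 (rectal suppository):
  [0→1]: (0.0+814.3)/2 × 1 = 407.15
  [1→3]: (814.3+427.0)/2 × 2 = 1241.3
  [3→7]: (427.0+85.2)/2 × 4 = 1024.4
  [7→8]: (85.2+56.9)/2 × 1 = 71.05
  [8→8.5]: (56.9+46.5)/2 × 0.5 = 25.85
  [8.5→9.5]: (46.5+31.0)/2 × 1 = 38.75
  Sum = 2808.5 ng/mL·hr
F = (AUC_ev/D_ev)/(AUC_iv/D_iv) = (2808.5/37.5)/(19100/25) = 74.8933/764 = 0.0980

F = 0.0980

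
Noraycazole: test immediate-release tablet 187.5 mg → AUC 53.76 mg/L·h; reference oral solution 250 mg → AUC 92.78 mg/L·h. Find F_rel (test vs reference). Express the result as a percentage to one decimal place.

F_rel = (AUC_test/D_test) / (AUC_ref/D_ref)
      = (53.76/187.5) / (92.78/250)
      = 0.28672 / 0.37112 = 0.7726 = 77.26%

F_rel = 77.3%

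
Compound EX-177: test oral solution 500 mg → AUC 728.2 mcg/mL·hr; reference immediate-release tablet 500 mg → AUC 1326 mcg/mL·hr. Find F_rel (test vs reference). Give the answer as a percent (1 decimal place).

F_rel = (AUC_test/D_test) / (AUC_ref/D_ref)
      = (728.2/500) / (1326/500)
      = 1.4564 / 2.652 = 0.5492 = 54.92%

F_rel = 54.9%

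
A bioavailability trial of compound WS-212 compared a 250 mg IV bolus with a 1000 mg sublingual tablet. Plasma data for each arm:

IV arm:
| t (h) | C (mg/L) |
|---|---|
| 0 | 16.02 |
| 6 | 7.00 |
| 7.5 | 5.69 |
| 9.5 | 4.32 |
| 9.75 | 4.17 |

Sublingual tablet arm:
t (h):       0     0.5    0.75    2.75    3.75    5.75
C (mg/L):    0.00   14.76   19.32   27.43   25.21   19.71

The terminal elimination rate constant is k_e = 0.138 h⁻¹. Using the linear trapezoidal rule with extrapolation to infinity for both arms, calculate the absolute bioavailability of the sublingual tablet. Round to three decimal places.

Trapezoidal AUC_0→9.75 (IV):
  [0→6]: (16.02+7.00)/2 × 6 = 69.06
  [6→7.5]: (7.00+5.69)/2 × 1.5 = 9.5175
  [7.5→9.5]: (5.69+4.32)/2 × 2 = 10.01
  [9.5→9.75]: (4.32+4.17)/2 × 0.25 = 1.06125
  Sum = 89.64875 mg/L·h
IV tail: 4.17/0.138 = 30.217; AUC_iv,0→∞ = 89.64875 + 30.217 = 119.86575 mg/L·h
Trapezoidal AUC_0→5.75 (sublingual tablet):
  [0→0.5]: (0.00+14.76)/2 × 0.5 = 3.69
  [0.5→0.75]: (14.76+19.32)/2 × 0.25 = 4.26
  [0.75→2.75]: (19.32+27.43)/2 × 2 = 46.75
  [2.75→3.75]: (27.43+25.21)/2 × 1 = 26.32
  [3.75→5.75]: (25.21+19.71)/2 × 2 = 44.92
  Sum = 125.94 mg/L·h
sublingual tablet tail: 19.71/0.138 = 142.826; AUC_ev,0→∞ = 125.94 + 142.826 = 268.766 mg/L·h
F = (AUC_ev/D_ev)/(AUC_iv/D_iv) = (268.766/1000)/(119.86575/250) = 0.268766/0.479463 = 0.5606

F = 0.561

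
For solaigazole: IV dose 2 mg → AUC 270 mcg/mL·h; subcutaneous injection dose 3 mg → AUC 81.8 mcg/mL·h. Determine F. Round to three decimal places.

F = 0.202

F = (AUC_ev / D_ev) / (AUC_iv / D_iv)
  = (81.8/3) / (270/2)
  = 27.2667 / 135 = 0.2020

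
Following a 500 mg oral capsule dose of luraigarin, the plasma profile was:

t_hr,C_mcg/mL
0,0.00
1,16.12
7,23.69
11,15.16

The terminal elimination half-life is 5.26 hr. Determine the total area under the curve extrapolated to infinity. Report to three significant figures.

AUC = 320 mcg/mL·hr

Trapezoidal AUC_0→11:
  [0→1]: (0.00+16.12)/2 × 1 = 8.06
  [1→7]: (16.12+23.69)/2 × 6 = 119.43
  [7→11]: (23.69+15.16)/2 × 4 = 77.7
  Sum = 205.19 mcg/mL·hr
k_e = ln2 / t½ = 0.693147 / 5.26 = 0.1318 hr^-1
Extrapolated tail: C_last / k_e = 15.16 / 0.1318 = 115.023
AUC_0→∞ = 205.19 + 115.023 = 320.213 mcg/mL·hr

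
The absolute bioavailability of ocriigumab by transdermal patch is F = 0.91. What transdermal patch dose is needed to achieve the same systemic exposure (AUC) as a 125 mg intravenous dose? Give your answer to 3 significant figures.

For equal systemic exposure: F × D_ev = D_iv
D_ev = D_iv / F = 125 / 0.91 = 137.363 mg

D_transdermal = 137 mg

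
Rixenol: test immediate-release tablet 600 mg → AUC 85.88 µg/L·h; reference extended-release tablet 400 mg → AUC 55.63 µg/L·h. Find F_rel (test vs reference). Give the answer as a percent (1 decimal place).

F_rel = 102.9%

F_rel = (AUC_test/D_test) / (AUC_ref/D_ref)
      = (85.88/600) / (55.63/400)
      = 0.143133 / 0.139075 = 1.0292 = 102.92%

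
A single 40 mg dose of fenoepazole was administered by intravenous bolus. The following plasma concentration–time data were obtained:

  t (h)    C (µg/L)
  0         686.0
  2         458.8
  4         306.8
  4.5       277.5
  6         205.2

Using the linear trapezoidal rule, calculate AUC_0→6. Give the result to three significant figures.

Trapezoidal AUC_0→6:
  [0→2]: (686.0+458.8)/2 × 2 = 1144.8
  [2→4]: (458.8+306.8)/2 × 2 = 765.6
  [4→4.5]: (306.8+277.5)/2 × 0.5 = 146.075
  [4.5→6]: (277.5+205.2)/2 × 1.5 = 362.025
  Sum = 2418.5 µg/L·h

AUC = 2420 µg/L·h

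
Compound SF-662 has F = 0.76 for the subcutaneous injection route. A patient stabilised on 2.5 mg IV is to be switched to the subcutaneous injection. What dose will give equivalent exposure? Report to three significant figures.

D_subcutaneous = 3.29 mg

For equal systemic exposure: F × D_ev = D_iv
D_ev = D_iv / F = 2.5 / 0.76 = 3.28947 mg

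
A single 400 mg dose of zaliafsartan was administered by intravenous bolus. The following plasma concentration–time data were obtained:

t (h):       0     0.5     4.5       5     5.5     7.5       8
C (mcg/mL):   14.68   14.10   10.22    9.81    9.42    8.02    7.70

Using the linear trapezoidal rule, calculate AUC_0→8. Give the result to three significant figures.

AUC = 87.0 mcg/mL·h

Trapezoidal AUC_0→8:
  [0→0.5]: (14.68+14.10)/2 × 0.5 = 7.195
  [0.5→4.5]: (14.10+10.22)/2 × 4 = 48.64
  [4.5→5]: (10.22+9.81)/2 × 0.5 = 5.0075
  [5→5.5]: (9.81+9.42)/2 × 0.5 = 4.8075
  [5.5→7.5]: (9.42+8.02)/2 × 2 = 17.44
  [7.5→8]: (8.02+7.70)/2 × 0.5 = 3.93
  Sum = 87.02 mcg/mL·h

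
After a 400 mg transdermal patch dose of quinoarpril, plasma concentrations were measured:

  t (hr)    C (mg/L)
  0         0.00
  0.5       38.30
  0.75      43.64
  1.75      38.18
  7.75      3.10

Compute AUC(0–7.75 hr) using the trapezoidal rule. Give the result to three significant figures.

Trapezoidal AUC_0→7.75:
  [0→0.5]: (0.00+38.30)/2 × 0.5 = 9.575
  [0.5→0.75]: (38.30+43.64)/2 × 0.25 = 10.2425
  [0.75→1.75]: (43.64+38.18)/2 × 1 = 40.91
  [1.75→7.75]: (38.18+3.10)/2 × 6 = 123.84
  Sum = 184.5675 mg/L·hr

AUC = 185 mg/L·hr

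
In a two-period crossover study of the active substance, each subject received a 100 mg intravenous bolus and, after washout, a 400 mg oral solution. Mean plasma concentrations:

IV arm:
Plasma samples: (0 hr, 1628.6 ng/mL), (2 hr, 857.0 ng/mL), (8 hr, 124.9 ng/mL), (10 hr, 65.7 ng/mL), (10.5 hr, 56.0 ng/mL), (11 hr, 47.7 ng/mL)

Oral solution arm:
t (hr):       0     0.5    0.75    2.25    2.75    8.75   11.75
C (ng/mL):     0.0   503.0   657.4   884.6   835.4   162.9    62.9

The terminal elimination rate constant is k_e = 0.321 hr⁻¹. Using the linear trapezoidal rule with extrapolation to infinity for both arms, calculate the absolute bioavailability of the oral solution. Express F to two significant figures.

Trapezoidal AUC_0→11 (IV):
  [0→2]: (1628.6+857.0)/2 × 2 = 2485.6
  [2→8]: (857.0+124.9)/2 × 6 = 2945.7
  [8→10]: (124.9+65.7)/2 × 2 = 190.6
  [10→10.5]: (65.7+56.0)/2 × 0.5 = 30.425
  [10.5→11]: (56.0+47.7)/2 × 0.5 = 25.925
  Sum = 5678.25 ng/mL·hr
IV tail: 47.7/0.321 = 148.598; AUC_iv,0→∞ = 5678.25 + 148.598 = 5826.848 ng/mL·hr
Trapezoidal AUC_0→11.75 (oral solution):
  [0→0.5]: (0.0+503.0)/2 × 0.5 = 125.75
  [0.5→0.75]: (503.0+657.4)/2 × 0.25 = 145.05
  [0.75→2.25]: (657.4+884.6)/2 × 1.5 = 1156.5
  [2.25→2.75]: (884.6+835.4)/2 × 0.5 = 430.0
  [2.75→8.75]: (835.4+162.9)/2 × 6 = 2994.9
  [8.75→11.75]: (162.9+62.9)/2 × 3 = 338.7
  Sum = 5190.9 ng/mL·hr
oral solution tail: 62.9/0.321 = 195.950; AUC_ev,0→∞ = 5190.9 + 195.950 = 5386.85 ng/mL·hr
F = (AUC_ev/D_ev)/(AUC_iv/D_iv) = (5386.85/400)/(5826.848/100) = 13.467125/58.26848 = 0.2311

F = 0.23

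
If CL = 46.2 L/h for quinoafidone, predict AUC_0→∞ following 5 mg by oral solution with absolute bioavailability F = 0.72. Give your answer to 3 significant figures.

AUC = 0.0779 mg/L·h

AUC_0→∞ = F × Dose / CL
        = 0.72 × 5 / 46.2 = 0.0779221 mg/L·h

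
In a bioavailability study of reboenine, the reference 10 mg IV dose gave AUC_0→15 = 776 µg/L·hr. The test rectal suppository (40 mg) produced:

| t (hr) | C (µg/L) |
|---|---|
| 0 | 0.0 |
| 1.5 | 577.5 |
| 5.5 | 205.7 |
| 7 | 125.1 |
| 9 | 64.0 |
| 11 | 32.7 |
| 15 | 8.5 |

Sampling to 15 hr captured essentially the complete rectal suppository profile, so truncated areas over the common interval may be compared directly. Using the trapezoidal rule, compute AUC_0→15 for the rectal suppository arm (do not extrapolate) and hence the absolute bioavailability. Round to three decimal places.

F = 0.843

Trapezoidal AUC_0→15 (rectal suppository):
  [0→1.5]: (0.0+577.5)/2 × 1.5 = 433.125
  [1.5→5.5]: (577.5+205.7)/2 × 4 = 1566.4
  [5.5→7]: (205.7+125.1)/2 × 1.5 = 248.1
  [7→9]: (125.1+64.0)/2 × 2 = 189.1
  [9→11]: (64.0+32.7)/2 × 2 = 96.7
  [11→15]: (32.7+8.5)/2 × 4 = 82.4
  Sum = 2615.825 µg/L·hr
F = (AUC_ev/D_ev)/(AUC_iv/D_iv) = (2615.825/40)/(776/10) = 65.395625/77.6 = 0.8427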